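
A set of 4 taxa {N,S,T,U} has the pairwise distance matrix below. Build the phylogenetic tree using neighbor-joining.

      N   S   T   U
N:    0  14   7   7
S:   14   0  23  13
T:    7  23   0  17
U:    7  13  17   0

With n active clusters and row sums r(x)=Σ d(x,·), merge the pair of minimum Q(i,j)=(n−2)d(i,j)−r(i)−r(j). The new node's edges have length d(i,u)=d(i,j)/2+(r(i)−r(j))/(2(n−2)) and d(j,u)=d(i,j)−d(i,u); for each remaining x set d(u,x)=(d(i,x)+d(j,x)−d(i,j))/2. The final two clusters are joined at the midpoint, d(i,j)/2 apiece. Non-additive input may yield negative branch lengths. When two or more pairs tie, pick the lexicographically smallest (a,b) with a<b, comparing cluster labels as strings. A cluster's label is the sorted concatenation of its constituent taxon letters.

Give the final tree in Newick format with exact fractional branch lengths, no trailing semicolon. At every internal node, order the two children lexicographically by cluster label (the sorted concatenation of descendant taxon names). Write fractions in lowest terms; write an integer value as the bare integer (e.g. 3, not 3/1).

1. join N+T (d=7, Q=-61) ⇒ NT; edges |N|=-5/4, |T|=33/4
  updated: d(NT,S)=15, d(NT,U)=17/2
2. join NT+S (d=15, Q=-73/2) ⇒ NST; edges |NT|=21/4, |S|=39/4
  updated: d(NST,U)=13/4
3. join NST+U (d=13/4) ⇒ NSTU; edges |NST|=13/8, |U|=13/8
final tree: (((N:-5/4,T:33/4):21/4,S:39/4):13/8,U:13/8)
total length: 101/4

(((N:-5/4,T:33/4):21/4,S:39/4):13/8,U:13/8)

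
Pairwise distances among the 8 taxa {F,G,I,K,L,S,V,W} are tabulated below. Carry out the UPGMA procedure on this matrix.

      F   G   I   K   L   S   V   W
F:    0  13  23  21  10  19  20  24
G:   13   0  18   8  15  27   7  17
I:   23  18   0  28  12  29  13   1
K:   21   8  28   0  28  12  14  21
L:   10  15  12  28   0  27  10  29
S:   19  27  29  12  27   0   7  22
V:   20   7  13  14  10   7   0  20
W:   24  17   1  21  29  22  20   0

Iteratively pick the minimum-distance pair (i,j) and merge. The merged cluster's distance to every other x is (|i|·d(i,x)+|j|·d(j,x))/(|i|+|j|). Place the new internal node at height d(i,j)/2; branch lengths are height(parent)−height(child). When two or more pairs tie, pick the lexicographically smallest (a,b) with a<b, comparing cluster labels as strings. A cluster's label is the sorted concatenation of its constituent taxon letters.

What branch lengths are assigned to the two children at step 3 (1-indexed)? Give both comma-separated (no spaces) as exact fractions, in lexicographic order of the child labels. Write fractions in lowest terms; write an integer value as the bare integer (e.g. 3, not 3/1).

step 1: merge (I,W) at d=1; branch lengths I→1/2, W→1/2; new cluster IW
  updated: d(F,IW)=47/2, d(G,IW)=35/2, d(IW,K)=49/2, d(IW,L)=41/2, d(IW,S)=51/2, d(IW,V)=33/2
step 2: merge (G,V) at d=7; branch lengths G→7/2, V→7/2; new cluster GV
  updated: d(F,GV)=33/2, d(GV,IW)=17, d(GV,K)=11, d(GV,L)=25/2, d(GV,S)=17
step 3: merge (F,L) at d=10; branch lengths F→5, L→5; new cluster FL
  updated: d(FL,GV)=29/2, d(FL,IW)=22, d(FL,K)=49/2, d(FL,S)=23
step 4: merge (GV,K) at d=11; branch lengths GV→2, K→11/2; new cluster GKV
  updated: d(FL,GKV)=107/6, d(GKV,IW)=39/2, d(GKV,S)=46/3
step 5: merge (GKV,S) at d=46/3; branch lengths GKV→13/6, S→23/3; new cluster GKSV
  updated: d(FL,GKSV)=153/8, d(GKSV,IW)=21
step 6: merge (FL,GKSV) at d=153/8; branch lengths FL→73/16, GKSV→91/48; new cluster FGKLSV
  updated: d(FGKLSV,IW)=64/3
step 7: merge (FGKLSV,IW) at d=64/3; branch lengths FGKLSV→53/48, IW→61/6; new cluster FGIKLSVW
final tree: (((F:5,L:5):73/16,(((G:7/2,V:7/2):2,K:11/2):13/6,S:23/3):91/48):53/48,(I:1/2,W:1/2):61/6)
total length: 849/16

5,5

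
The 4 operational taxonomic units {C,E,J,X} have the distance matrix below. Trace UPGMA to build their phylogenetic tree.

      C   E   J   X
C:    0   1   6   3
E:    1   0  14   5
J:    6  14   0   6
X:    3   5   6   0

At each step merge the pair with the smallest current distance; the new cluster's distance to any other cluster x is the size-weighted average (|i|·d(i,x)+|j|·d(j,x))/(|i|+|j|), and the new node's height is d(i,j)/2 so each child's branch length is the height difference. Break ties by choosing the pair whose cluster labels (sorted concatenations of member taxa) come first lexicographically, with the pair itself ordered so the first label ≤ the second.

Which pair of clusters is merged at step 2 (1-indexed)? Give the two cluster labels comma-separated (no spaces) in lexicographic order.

CE,X

iteration 1: select C,E (d=1); attach at lengths (1/2, 1/2); label the merged cluster CE
  updated: d(CE,J)=10, d(CE,X)=4
iteration 2: select CE,X (d=4); attach at lengths (3/2, 2); label the merged cluster CEX
  updated: d(CEX,J)=26/3
iteration 3: select CEX,J (d=26/3); attach at lengths (7/3, 13/3); label the merged cluster CEJX
final tree: (((C:1/2,E:1/2):3/2,X:2):7/3,J:13/3)
total length: 67/6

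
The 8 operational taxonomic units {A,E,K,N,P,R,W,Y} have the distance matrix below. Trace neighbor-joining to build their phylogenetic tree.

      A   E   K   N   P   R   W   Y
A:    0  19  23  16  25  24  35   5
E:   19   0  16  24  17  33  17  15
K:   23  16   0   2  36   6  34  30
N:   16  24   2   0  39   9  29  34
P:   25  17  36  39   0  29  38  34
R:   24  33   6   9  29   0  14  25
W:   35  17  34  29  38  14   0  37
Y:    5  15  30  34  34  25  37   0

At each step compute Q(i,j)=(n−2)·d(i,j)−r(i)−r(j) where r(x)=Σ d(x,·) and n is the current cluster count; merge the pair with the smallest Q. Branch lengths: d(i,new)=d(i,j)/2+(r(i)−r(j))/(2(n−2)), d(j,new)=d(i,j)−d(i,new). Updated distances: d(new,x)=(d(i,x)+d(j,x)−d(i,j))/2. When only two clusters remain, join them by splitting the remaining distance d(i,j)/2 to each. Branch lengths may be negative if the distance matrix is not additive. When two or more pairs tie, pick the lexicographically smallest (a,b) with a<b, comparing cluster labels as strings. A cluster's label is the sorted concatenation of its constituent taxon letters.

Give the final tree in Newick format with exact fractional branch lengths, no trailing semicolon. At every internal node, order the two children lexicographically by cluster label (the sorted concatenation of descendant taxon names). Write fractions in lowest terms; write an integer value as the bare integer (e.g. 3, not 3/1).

1. join A+Y (d=5, Q=-297) ⇒ AY; edges |A|=-1/4, |Y|=21/4
  updated: d(AY,E)=29/2, d(AY,K)=24, d(AY,N)=45/2, d(AY,P)=27, d(AY,R)=22, d(AY,W)=67/2
2. join K+N (d=2, Q=-467/2) ⇒ KN; edges |K|=1/4, |N|=7/4
  updated: d(AY,KN)=89/4, d(E,KN)=19, d(KN,P)=73/2, d(KN,R)=13/2, d(KN,W)=61/2
3. join KN+R (d=13/2, Q=-773/4) ⇒ KNR; edges |KN|=145/32, |R|=63/32
  updated: d(AY,KNR)=151/8, d(E,KNR)=91/4, d(KNR,P)=59/2, d(KNR,W)=19
4. join KNR+W (d=19, Q=-1125/8) ⇒ KNRW; edges |KNR|=317/48, |W|=595/48
  updated: d(AY,KNRW)=267/16, d(E,KNRW)=83/8, d(KNRW,P)=97/4
5. join AY+KNRW (d=267/16, Q=-609/8) ⇒ AKNRWY; edges |AY|=161/16, |KNRW|=53/8
  updated: d(AKNRWY,E)=131/32, d(AKNRWY,P)=553/32
6. join AKNRWY+E (d=131/32, Q=-307/8) ⇒ AEKNRWY; edges |AKNRWY|=35/16, |E|=61/32
  updated: d(AEKNRWY,P)=483/32
7. join AEKNRWY+P (d=483/32) ⇒ AEKNPRWY; edges |AEKNRWY|=483/64, |P|=483/64
final tree: ((((A:-1/4,Y:21/4):161/16,(((K:1/4,N:7/4):145/32,R:63/32):317/48,W:595/48):53/8):35/16,E:61/32):483/64,P:483/64)
total length: 547/8

((((A:-1/4,Y:21/4):161/16,(((K:1/4,N:7/4):145/32,R:63/32):317/48,W:595/48):53/8):35/16,E:61/32):483/64,P:483/64)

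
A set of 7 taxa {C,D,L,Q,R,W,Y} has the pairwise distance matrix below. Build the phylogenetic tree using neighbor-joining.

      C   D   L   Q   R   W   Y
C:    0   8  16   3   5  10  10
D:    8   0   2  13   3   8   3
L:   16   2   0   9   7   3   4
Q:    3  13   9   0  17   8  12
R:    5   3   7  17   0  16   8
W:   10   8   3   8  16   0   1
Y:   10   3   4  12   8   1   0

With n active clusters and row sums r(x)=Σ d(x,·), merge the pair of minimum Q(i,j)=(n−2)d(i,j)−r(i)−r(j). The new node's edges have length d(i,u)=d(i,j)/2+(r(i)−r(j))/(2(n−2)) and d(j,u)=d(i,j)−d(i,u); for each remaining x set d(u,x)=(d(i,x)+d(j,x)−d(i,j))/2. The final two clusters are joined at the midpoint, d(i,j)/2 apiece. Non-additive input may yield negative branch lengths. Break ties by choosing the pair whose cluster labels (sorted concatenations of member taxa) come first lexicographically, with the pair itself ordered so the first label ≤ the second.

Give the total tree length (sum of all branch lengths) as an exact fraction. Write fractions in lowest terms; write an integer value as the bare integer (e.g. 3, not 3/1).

313/16

step 1: merge (C,Q) at d=3, Q=-99; branch lengths C→1/2, Q→5/2; new cluster CQ
  updated: d(CQ,D)=9, d(CQ,L)=11, d(CQ,R)=19/2, d(CQ,W)=15/2, d(CQ,Y)=19/2
step 2: merge (W,Y) at d=1, Q=-57; branch lengths W→7/4, Y→-3/4; new cluster WY
  updated: d(CQ,WY)=8, d(D,WY)=5, d(L,WY)=3, d(R,WY)=23/2
step 3: merge (L,WY) at d=3, Q=-83/2; branch lengths L→3/4, WY→9/4; new cluster LWY
  updated: d(CQ,LWY)=8, d(D,LWY)=2, d(LWY,R)=31/4
step 4: merge (CQ,LWY) at d=8, Q=-113/4; branch lengths CQ→99/16, LWY→29/16; new cluster CLQWY
  updated: d(CLQWY,D)=3/2, d(CLQWY,R)=37/8
step 5: merge (CLQWY,D) at d=3/2, Q=-73/8; branch lengths CLQWY→25/16, D→-1/16; new cluster CDLQWY
  updated: d(CDLQWY,R)=49/16
step 6: merge (CDLQWY,R) at d=49/16; branch lengths CDLQWY→49/32, R→49/32; new cluster CDLQRWY
final tree: ((((C:1/2,Q:5/2):99/16,(L:3/4,(W:7/4,Y:-3/4):9/4):29/16):25/16,D:-1/16):49/32,R:49/32)
total length: 313/16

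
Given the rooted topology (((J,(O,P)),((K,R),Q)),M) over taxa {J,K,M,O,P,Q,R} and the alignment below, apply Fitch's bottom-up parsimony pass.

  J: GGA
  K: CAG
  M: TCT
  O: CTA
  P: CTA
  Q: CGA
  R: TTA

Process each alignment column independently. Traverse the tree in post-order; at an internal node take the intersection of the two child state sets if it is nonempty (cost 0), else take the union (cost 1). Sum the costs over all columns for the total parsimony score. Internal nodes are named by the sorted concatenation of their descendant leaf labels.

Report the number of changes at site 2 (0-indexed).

2

site 0, node OP: O={C} ∩ P={C} → {C} (+0)
site 0, node JOP: J={G} ∪ OP={C} → {C,G} (+1)
site 0, node KR: K={C} ∪ R={T} → {C,T} (+1)
site 0, node KQR: KR={C,T} ∩ Q={C} → {C} (+0)
site 0, node JKOPQR: JOP={C,G} ∩ KQR={C} → {C} (+0)
site 0, node JKMOPQR: JKOPQR={C} ∪ M={T} → {C,T} (+1)
site 1, node OP: O={T} ∩ P={T} → {T} (+0)
site 1, node JOP: J={G} ∪ OP={T} → {G,T} (+1)
site 1, node KR: K={A} ∪ R={T} → {A,T} (+1)
site 1, node KQR: KR={A,T} ∪ Q={G} → {A,G,T} (+1)
site 1, node JKOPQR: JOP={G,T} ∩ KQR={A,G,T} → {G,T} (+0)
site 1, node JKMOPQR: JKOPQR={G,T} ∪ M={C} → {C,G,T} (+1)
site 2, node OP: O={A} ∩ P={A} → {A} (+0)
site 2, node JOP: J={A} ∩ OP={A} → {A} (+0)
site 2, node KR: K={G} ∪ R={A} → {A,G} (+1)
site 2, node KQR: KR={A,G} ∩ Q={A} → {A} (+0)
site 2, node JKOPQR: JOP={A} ∩ KQR={A} → {A} (+0)
site 2, node JKMOPQR: JKOPQR={A} ∪ M={T} → {A,T} (+1)
per-site changes: [3, 4, 2]; total = 9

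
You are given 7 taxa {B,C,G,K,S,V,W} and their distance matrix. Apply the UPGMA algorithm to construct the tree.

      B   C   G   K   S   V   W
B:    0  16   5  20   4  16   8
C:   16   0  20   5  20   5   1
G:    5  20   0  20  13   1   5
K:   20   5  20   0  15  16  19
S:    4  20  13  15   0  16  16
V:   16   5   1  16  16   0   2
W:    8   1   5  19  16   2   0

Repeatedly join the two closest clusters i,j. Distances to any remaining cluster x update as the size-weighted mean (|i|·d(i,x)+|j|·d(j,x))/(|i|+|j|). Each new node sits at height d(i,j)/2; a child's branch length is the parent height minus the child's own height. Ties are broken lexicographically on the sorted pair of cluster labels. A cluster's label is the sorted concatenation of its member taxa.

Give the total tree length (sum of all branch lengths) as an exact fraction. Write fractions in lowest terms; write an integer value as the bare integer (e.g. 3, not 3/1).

713/24

step 1: merge (C,W) at d=1; branch lengths C→1/2, W→1/2; new cluster CW
  updated: d(B,CW)=12, d(CW,G)=25/2, d(CW,K)=12, d(CW,S)=18, d(CW,V)=7/2
step 2: merge (G,V) at d=1; branch lengths G→1/2, V→1/2; new cluster GV
  updated: d(B,GV)=21/2, d(CW,GV)=8, d(GV,K)=18, d(GV,S)=29/2
step 3: merge (B,S) at d=4; branch lengths B→2, S→2; new cluster BS
  updated: d(BS,CW)=15, d(BS,GV)=25/2, d(BS,K)=35/2
step 4: merge (CW,GV) at d=8; branch lengths CW→7/2, GV→7/2; new cluster CGVW
  updated: d(BS,CGVW)=55/4, d(CGVW,K)=15
step 5: merge (BS,CGVW) at d=55/4; branch lengths BS→39/8, CGVW→23/8; new cluster BCGSVW
  updated: d(BCGSVW,K)=95/6
step 6: merge (BCGSVW,K) at d=95/6; branch lengths BCGSVW→25/24, K→95/12; new cluster BCGKSVW
final tree: (((B:2,S:2):39/8,((C:1/2,W:1/2):7/2,(G:1/2,V:1/2):7/2):23/8):25/24,K:95/12)
total length: 713/24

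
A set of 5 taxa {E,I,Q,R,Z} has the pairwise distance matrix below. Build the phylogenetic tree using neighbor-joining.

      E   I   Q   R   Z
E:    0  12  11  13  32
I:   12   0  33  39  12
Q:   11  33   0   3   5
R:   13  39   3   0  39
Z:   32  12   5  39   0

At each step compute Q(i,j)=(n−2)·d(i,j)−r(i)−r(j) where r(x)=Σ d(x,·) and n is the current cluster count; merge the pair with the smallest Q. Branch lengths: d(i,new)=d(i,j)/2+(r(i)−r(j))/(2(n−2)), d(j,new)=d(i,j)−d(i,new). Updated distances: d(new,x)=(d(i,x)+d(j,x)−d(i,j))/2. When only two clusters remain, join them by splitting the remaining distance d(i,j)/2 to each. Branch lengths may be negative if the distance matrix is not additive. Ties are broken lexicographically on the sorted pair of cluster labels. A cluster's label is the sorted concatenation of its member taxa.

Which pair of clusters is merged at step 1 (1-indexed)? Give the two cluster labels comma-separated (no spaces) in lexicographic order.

I,Z

1. join I+Z (d=12, Q=-148) ⇒ IZ; edges |I|=22/3, |Z|=14/3
  updated: d(E,IZ)=16, d(IZ,Q)=13, d(IZ,R)=33
2. join E+IZ (d=16, Q=-70) ⇒ EIZ; edges |E|=5/2, |IZ|=27/2
  updated: d(EIZ,Q)=4, d(EIZ,R)=15
3. join EIZ+Q (d=4, Q=-22) ⇒ EIQZ; edges |EIZ|=8, |Q|=-4
  updated: d(EIQZ,R)=7
4. join EIQZ+R (d=7) ⇒ EIQRZ; edges |EIQZ|=7/2, |R|=7/2
final tree: (((E:5/2,(I:22/3,Z:14/3):27/2):8,Q:-4):7/2,R:7/2)
total length: 39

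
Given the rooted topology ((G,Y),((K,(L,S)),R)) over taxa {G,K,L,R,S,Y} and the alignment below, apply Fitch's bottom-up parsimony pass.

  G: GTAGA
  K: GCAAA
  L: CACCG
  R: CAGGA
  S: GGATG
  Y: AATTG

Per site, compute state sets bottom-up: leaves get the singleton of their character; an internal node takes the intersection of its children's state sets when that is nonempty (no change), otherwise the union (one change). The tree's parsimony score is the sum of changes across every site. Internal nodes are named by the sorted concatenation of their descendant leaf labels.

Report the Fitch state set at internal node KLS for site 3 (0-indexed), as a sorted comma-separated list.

A,C,T

[col 0] GY: children G:{G}, Y:{A} ∪→ {A,G}; cost 1
[col 0] LS: children L:{C}, S:{G} ∪→ {C,G}; cost 1
[col 0] KLS: children K:{G}, LS:{C,G} ∩→ {G}; cost 0
[col 0] KLRS: children KLS:{G}, R:{C} ∪→ {C,G}; cost 1
[col 0] GKLRSY: children GY:{A,G}, KLRS:{C,G} ∩→ {G}; cost 0
[col 1] GY: children G:{T}, Y:{A} ∪→ {A,T}; cost 1
[col 1] LS: children L:{A}, S:{G} ∪→ {A,G}; cost 1
[col 1] KLS: children K:{C}, LS:{A,G} ∪→ {A,C,G}; cost 1
[col 1] KLRS: children KLS:{A,C,G}, R:{A} ∩→ {A}; cost 0
[col 1] GKLRSY: children GY:{A,T}, KLRS:{A} ∩→ {A}; cost 0
[col 2] GY: children G:{A}, Y:{T} ∪→ {A,T}; cost 1
[col 2] LS: children L:{C}, S:{A} ∪→ {A,C}; cost 1
[col 2] KLS: children K:{A}, LS:{A,C} ∩→ {A}; cost 0
[col 2] KLRS: children KLS:{A}, R:{G} ∪→ {A,G}; cost 1
[col 2] GKLRSY: children GY:{A,T}, KLRS:{A,G} ∩→ {A}; cost 0
[col 3] GY: children G:{G}, Y:{T} ∪→ {G,T}; cost 1
[col 3] LS: children L:{C}, S:{T} ∪→ {C,T}; cost 1
[col 3] KLS: children K:{A}, LS:{C,T} ∪→ {A,C,T}; cost 1
[col 3] KLRS: children KLS:{A,C,T}, R:{G} ∪→ {A,C,G,T}; cost 1
[col 3] GKLRSY: children GY:{G,T}, KLRS:{A,C,G,T} ∩→ {G,T}; cost 0
[col 4] GY: children G:{A}, Y:{G} ∪→ {A,G}; cost 1
[col 4] LS: children L:{G}, S:{G} ∩→ {G}; cost 0
[col 4] KLS: children K:{A}, LS:{G} ∪→ {A,G}; cost 1
[col 4] KLRS: children KLS:{A,G}, R:{A} ∩→ {A}; cost 0
[col 4] GKLRSY: children GY:{A,G}, KLRS:{A} ∩→ {A}; cost 0
per-site changes: [3, 3, 3, 4, 2]; total = 15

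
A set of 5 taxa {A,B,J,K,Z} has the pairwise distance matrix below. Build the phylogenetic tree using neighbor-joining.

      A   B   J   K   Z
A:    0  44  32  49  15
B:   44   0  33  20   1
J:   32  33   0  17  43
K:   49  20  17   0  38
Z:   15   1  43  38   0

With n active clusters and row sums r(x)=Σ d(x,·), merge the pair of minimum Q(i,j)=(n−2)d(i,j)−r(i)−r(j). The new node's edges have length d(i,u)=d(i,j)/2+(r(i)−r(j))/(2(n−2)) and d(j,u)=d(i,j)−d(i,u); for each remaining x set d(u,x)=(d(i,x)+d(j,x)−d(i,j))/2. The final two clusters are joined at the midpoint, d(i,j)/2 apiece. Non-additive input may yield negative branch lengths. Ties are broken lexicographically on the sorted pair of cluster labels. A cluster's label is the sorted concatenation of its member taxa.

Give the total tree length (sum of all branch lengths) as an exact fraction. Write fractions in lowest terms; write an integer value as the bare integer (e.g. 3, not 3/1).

243/4

iteration 1: select J,K (d=17, Q=-198); attach at lengths (26/3, 25/3); label the merged cluster JK
  updated: d(A,JK)=32, d(B,JK)=18, d(JK,Z)=32
iteration 2: select A,JK (d=32, Q=-109); attach at lengths (73/4, 55/4); label the merged cluster AJK
  updated: d(AJK,B)=15, d(AJK,Z)=15/2
iteration 3: select AJK,B (d=15, Q=-47/2); attach at lengths (43/4, 17/4); label the merged cluster ABJK
  updated: d(ABJK,Z)=-13/4
iteration 4: select ABJK,Z (d=-13/4); attach at lengths (-13/8, -13/8); label the merged cluster ABJKZ
final tree: (((A:73/4,(J:26/3,K:25/3):55/4):43/4,B:17/4):-13/8,Z:-13/8)
total length: 243/4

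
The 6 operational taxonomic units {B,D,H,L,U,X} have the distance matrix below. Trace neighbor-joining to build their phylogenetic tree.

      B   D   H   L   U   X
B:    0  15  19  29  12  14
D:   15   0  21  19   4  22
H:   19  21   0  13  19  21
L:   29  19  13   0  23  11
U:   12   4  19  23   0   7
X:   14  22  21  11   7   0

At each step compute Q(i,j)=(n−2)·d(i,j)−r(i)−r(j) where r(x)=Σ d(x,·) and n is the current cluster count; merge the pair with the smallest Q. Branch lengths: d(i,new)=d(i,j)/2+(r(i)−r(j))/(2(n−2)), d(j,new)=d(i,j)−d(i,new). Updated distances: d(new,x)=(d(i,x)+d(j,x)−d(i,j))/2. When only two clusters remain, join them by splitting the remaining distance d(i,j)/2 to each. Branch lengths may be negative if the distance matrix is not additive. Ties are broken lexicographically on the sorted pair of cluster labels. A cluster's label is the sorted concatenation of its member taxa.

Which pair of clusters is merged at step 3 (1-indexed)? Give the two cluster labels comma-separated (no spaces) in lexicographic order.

B,DU

step 1: merge (H,L) at d=13, Q=-136; branch lengths H→25/4, L→27/4; new cluster HL
  updated: d(B,HL)=35/2, d(D,HL)=27/2, d(HL,U)=29/2, d(HL,X)=19/2
step 2: merge (D,U) at d=4, Q=-80; branch lengths D→29/6, U→-5/6; new cluster DU
  updated: d(B,DU)=23/2, d(DU,HL)=12, d(DU,X)=25/2
step 3: merge (B,DU) at d=23/2, Q=-56; branch lengths B→15/2, DU→4; new cluster BDU
  updated: d(BDU,HL)=9, d(BDU,X)=15/2
step 4: merge (BDU,HL) at d=9, Q=-26; branch lengths BDU→7/2, HL→11/2; new cluster BDHLU
  updated: d(BDHLU,X)=4
step 5: merge (BDHLU,X) at d=4; branch lengths BDHLU→2, X→2; new cluster BDHLUX
final tree: (((B:15/2,(D:29/6,U:-5/6):4):7/2,(H:25/4,L:27/4):11/2):2,X:2)
total length: 83/2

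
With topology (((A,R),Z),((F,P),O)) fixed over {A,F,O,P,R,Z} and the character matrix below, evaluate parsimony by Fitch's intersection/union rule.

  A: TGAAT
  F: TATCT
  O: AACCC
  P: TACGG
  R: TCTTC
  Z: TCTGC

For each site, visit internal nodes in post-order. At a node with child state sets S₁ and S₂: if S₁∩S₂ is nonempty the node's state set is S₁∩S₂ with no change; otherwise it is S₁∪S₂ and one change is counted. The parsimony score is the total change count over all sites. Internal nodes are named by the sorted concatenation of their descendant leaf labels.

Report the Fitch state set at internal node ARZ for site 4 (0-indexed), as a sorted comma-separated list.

[col 0] AR: children A:{T}, R:{T} ∩→ {T}; cost 0
[col 0] ARZ: children AR:{T}, Z:{T} ∩→ {T}; cost 0
[col 0] FP: children F:{T}, P:{T} ∩→ {T}; cost 0
[col 0] FOP: children FP:{T}, O:{A} ∪→ {A,T}; cost 1
[col 0] AFOPRZ: children ARZ:{T}, FOP:{A,T} ∩→ {T}; cost 0
[col 1] AR: children A:{G}, R:{C} ∪→ {C,G}; cost 1
[col 1] ARZ: children AR:{C,G}, Z:{C} ∩→ {C}; cost 0
[col 1] FP: children F:{A}, P:{A} ∩→ {A}; cost 0
[col 1] FOP: children FP:{A}, O:{A} ∩→ {A}; cost 0
[col 1] AFOPRZ: children ARZ:{C}, FOP:{A} ∪→ {A,C}; cost 1
[col 2] AR: children A:{A}, R:{T} ∪→ {A,T}; cost 1
[col 2] ARZ: children AR:{A,T}, Z:{T} ∩→ {T}; cost 0
[col 2] FP: children F:{T}, P:{C} ∪→ {C,T}; cost 1
[col 2] FOP: children FP:{C,T}, O:{C} ∩→ {C}; cost 0
[col 2] AFOPRZ: children ARZ:{T}, FOP:{C} ∪→ {C,T}; cost 1
[col 3] AR: children A:{A}, R:{T} ∪→ {A,T}; cost 1
[col 3] ARZ: children AR:{A,T}, Z:{G} ∪→ {A,G,T}; cost 1
[col 3] FP: children F:{C}, P:{G} ∪→ {C,G}; cost 1
[col 3] FOP: children FP:{C,G}, O:{C} ∩→ {C}; cost 0
[col 3] AFOPRZ: children ARZ:{A,G,T}, FOP:{C} ∪→ {A,C,G,T}; cost 1
[col 4] AR: children A:{T}, R:{C} ∪→ {C,T}; cost 1
[col 4] ARZ: children AR:{C,T}, Z:{C} ∩→ {C}; cost 0
[col 4] FP: children F:{T}, P:{G} ∪→ {G,T}; cost 1
[col 4] FOP: children FP:{G,T}, O:{C} ∪→ {C,G,T}; cost 1
[col 4] AFOPRZ: children ARZ:{C}, FOP:{C,G,T} ∩→ {C}; cost 0
per-site changes: [1, 2, 3, 4, 3]; total = 13

C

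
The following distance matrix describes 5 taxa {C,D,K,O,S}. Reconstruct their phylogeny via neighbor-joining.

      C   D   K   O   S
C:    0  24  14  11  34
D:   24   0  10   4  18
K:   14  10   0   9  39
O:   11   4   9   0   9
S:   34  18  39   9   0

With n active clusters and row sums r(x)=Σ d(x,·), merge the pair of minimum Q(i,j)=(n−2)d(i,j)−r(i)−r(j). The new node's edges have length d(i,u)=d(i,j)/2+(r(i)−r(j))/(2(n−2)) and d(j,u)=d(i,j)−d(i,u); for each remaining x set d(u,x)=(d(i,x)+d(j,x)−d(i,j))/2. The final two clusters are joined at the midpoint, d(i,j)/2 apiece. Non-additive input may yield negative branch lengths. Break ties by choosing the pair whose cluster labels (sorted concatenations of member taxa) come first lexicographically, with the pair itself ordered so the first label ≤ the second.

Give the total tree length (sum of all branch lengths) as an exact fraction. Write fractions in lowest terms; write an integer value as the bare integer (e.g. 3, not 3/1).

297/8

step 1: merge (C,K) at d=14, Q=-113; branch lengths C→53/6, K→31/6; new cluster CK
  updated: d(CK,D)=10, d(CK,O)=3, d(CK,S)=59/2
step 2: merge (CK,D) at d=10, Q=-109/2; branch lengths CK→61/8, D→19/8; new cluster CDK
  updated: d(CDK,O)=-3/2, d(CDK,S)=75/4
step 3: merge (CDK,O) at d=-3/2, Q=-105/4; branch lengths CDK→33/8, O→-45/8; new cluster CDKO
  updated: d(CDKO,S)=117/8
step 4: merge (CDKO,S) at d=117/8; branch lengths CDKO→117/16, S→117/16; new cluster CDKOS
final tree: ((((C:53/6,K:31/6):61/8,D:19/8):33/8,O:-45/8):117/16,S:117/16)
total length: 297/8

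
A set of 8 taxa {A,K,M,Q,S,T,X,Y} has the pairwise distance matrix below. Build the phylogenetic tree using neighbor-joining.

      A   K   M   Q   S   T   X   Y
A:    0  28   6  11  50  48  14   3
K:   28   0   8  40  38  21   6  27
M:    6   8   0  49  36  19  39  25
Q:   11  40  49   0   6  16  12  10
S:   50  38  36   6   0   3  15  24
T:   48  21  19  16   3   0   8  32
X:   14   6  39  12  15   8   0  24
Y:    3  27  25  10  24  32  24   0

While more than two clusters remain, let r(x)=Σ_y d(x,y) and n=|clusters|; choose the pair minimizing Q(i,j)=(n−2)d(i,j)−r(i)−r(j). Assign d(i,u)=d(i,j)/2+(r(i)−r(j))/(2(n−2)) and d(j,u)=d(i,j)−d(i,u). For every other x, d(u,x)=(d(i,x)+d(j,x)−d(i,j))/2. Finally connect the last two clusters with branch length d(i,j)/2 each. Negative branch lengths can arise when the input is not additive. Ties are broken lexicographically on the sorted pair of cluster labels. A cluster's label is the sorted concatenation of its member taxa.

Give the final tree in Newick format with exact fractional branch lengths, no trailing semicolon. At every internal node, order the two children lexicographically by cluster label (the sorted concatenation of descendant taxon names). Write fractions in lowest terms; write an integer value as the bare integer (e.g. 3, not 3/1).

((((A:7/6,M:29/6):223/32,Y:129/32):211/32,(K:71/12,X:1/12):233/32):239/64,(Q:115/32,(S:61/20,T:-1/20):189/32):239/64)

1. join A+M (d=6, Q=-306) ⇒ AM; edges |A|=7/6, |M|=29/6
  updated: d(AM,K)=15, d(AM,Q)=27, d(AM,S)=40, d(AM,T)=61/2, d(AM,X)=47/2, d(AM,Y)=11
2. join S+T (d=3, Q=-443/2) ⇒ ST; edges |S|=61/20, |T|=-1/20
  updated: d(AM,ST)=135/4, d(K,ST)=28, d(Q,ST)=19/2, d(ST,X)=10, d(ST,Y)=53/2
3. join Q+ST (d=19/2, Q=-673/4) ⇒ QST; edges |Q|=115/32, |ST|=189/32
  updated: d(AM,QST)=205/8, d(K,QST)=117/4, d(QST,X)=25/4, d(QST,Y)=27/2
4. join K+X (d=6, Q=-119) ⇒ KX; edges |K|=71/12, |X|=1/12
  updated: d(AM,KX)=65/4, d(KX,QST)=59/4, d(KX,Y)=45/2
5. join AM+Y (d=11, Q=-623/8) ⇒ AMY; edges |AM|=223/32, |Y|=129/32
  updated: d(AMY,KX)=111/8, d(AMY,QST)=225/16
6. join AMY+KX (d=111/8, Q=-683/16) ⇒ AKMXY; edges |AMY|=211/32, |KX|=233/32
  updated: d(AKMXY,QST)=239/32
7. join AKMXY+QST (d=239/32) ⇒ AKMQSTXY; edges |AKMXY|=239/64, |QST|=239/64
final tree: ((((A:7/6,M:29/6):223/32,Y:129/32):211/32,(K:71/12,X:1/12):233/32):239/64,(Q:115/32,(S:61/20,T:-1/20):189/32):239/64)
total length: 1819/32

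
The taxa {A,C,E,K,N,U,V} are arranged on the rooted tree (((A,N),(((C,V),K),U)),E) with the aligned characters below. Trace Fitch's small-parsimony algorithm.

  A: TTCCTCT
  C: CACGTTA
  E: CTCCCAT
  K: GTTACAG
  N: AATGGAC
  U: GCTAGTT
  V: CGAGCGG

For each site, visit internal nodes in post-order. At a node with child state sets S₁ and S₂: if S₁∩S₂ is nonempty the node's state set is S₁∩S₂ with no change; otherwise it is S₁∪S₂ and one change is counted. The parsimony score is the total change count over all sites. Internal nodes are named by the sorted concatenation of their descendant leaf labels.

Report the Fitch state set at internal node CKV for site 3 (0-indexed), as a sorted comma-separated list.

site 0, node AN: A={T} ∪ N={A} → {A,T} (+1)
site 0, node CV: C={C} ∩ V={C} → {C} (+0)
site 0, node CKV: CV={C} ∪ K={G} → {C,G} (+1)
site 0, node CKUV: CKV={C,G} ∩ U={G} → {G} (+0)
site 0, node ACKNUV: AN={A,T} ∪ CKUV={G} → {A,G,T} (+1)
site 0, node ACEKNUV: ACKNUV={A,G,T} ∪ E={C} → {A,C,G,T} (+1)
site 1, node AN: A={T} ∪ N={A} → {A,T} (+1)
site 1, node CV: C={A} ∪ V={G} → {A,G} (+1)
site 1, node CKV: CV={A,G} ∪ K={T} → {A,G,T} (+1)
site 1, node CKUV: CKV={A,G,T} ∪ U={C} → {A,C,G,T} (+1)
site 1, node ACKNUV: AN={A,T} ∩ CKUV={A,C,G,T} → {A,T} (+0)
site 1, node ACEKNUV: ACKNUV={A,T} ∩ E={T} → {T} (+0)
site 2, node AN: A={C} ∪ N={T} → {C,T} (+1)
site 2, node CV: C={C} ∪ V={A} → {A,C} (+1)
site 2, node CKV: CV={A,C} ∪ K={T} → {A,C,T} (+1)
site 2, node CKUV: CKV={A,C,T} ∩ U={T} → {T} (+0)
site 2, node ACKNUV: AN={C,T} ∩ CKUV={T} → {T} (+0)
site 2, node ACEKNUV: ACKNUV={T} ∪ E={C} → {C,T} (+1)
site 3, node AN: A={C} ∪ N={G} → {C,G} (+1)
site 3, node CV: C={G} ∩ V={G} → {G} (+0)
site 3, node CKV: CV={G} ∪ K={A} → {A,G} (+1)
site 3, node CKUV: CKV={A,G} ∩ U={A} → {A} (+0)
site 3, node ACKNUV: AN={C,G} ∪ CKUV={A} → {A,C,G} (+1)
site 3, node ACEKNUV: ACKNUV={A,C,G} ∩ E={C} → {C} (+0)
site 4, node AN: A={T} ∪ N={G} → {G,T} (+1)
site 4, node CV: C={T} ∪ V={C} → {C,T} (+1)
site 4, node CKV: CV={C,T} ∩ K={C} → {C} (+0)
site 4, node CKUV: CKV={C} ∪ U={G} → {C,G} (+1)
site 4, node ACKNUV: AN={G,T} ∩ CKUV={C,G} → {G} (+0)
site 4, node ACEKNUV: ACKNUV={G} ∪ E={C} → {C,G} (+1)
site 5, node AN: A={C} ∪ N={A} → {A,C} (+1)
site 5, node CV: C={T} ∪ V={G} → {G,T} (+1)
site 5, node CKV: CV={G,T} ∪ K={A} → {A,G,T} (+1)
site 5, node CKUV: CKV={A,G,T} ∩ U={T} → {T} (+0)
site 5, node ACKNUV: AN={A,C} ∪ CKUV={T} → {A,C,T} (+1)
site 5, node ACEKNUV: ACKNUV={A,C,T} ∩ E={A} → {A} (+0)
site 6, node AN: A={T} ∪ N={C} → {C,T} (+1)
site 6, node CV: C={A} ∪ V={G} → {A,G} (+1)
site 6, node CKV: CV={A,G} ∩ K={G} → {G} (+0)
site 6, node CKUV: CKV={G} ∪ U={T} → {G,T} (+1)
site 6, node ACKNUV: AN={C,T} ∩ CKUV={G,T} → {T} (+0)
site 6, node ACEKNUV: ACKNUV={T} ∩ E={T} → {T} (+0)
per-site changes: [4, 4, 4, 3, 4, 4, 3]; total = 26

A,G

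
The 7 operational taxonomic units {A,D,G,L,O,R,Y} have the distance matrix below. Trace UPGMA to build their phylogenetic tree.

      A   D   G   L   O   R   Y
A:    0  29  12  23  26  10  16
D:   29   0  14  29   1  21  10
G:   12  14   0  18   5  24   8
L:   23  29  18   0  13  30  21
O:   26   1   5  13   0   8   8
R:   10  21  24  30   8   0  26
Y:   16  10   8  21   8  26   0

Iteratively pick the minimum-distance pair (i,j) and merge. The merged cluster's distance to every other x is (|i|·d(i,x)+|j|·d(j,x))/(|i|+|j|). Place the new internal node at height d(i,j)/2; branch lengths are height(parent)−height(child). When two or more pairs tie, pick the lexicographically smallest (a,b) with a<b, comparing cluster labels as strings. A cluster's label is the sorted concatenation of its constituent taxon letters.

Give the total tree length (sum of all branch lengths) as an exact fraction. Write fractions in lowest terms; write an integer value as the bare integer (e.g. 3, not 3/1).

1. join D+O (d=1) ⇒ DO; edges |D|=1/2, |O|=1/2
  updated: d(A,DO)=55/2, d(DO,G)=19/2, d(DO,L)=21, d(DO,R)=29/2, d(DO,Y)=9
2. join G+Y (d=8) ⇒ GY; edges |G|=4, |Y|=4
  updated: d(A,GY)=14, d(DO,GY)=37/4, d(GY,L)=39/2, d(GY,R)=25
3. join DO+GY (d=37/4) ⇒ DGOY; edges |DO|=33/8, |GY|=5/8
  updated: d(A,DGOY)=83/4, d(DGOY,L)=81/4, d(DGOY,R)=79/4
4. join A+R (d=10) ⇒ AR; edges |A|=5, |R|=5
  updated: d(AR,DGOY)=81/4, d(AR,L)=53/2
5. join AR+DGOY (d=81/4) ⇒ ADGORY; edges |AR|=41/8, |DGOY|=11/2
  updated: d(ADGORY,L)=67/3
6. join ADGORY+L (d=67/3) ⇒ ADGLORY; edges |ADGORY|=25/24, |L|=67/6
final tree: (((A:5,R:5):41/8,((D:1/2,O:1/2):33/8,(G:4,Y:4):5/8):11/2):25/24,L:67/6)
total length: 559/12

559/12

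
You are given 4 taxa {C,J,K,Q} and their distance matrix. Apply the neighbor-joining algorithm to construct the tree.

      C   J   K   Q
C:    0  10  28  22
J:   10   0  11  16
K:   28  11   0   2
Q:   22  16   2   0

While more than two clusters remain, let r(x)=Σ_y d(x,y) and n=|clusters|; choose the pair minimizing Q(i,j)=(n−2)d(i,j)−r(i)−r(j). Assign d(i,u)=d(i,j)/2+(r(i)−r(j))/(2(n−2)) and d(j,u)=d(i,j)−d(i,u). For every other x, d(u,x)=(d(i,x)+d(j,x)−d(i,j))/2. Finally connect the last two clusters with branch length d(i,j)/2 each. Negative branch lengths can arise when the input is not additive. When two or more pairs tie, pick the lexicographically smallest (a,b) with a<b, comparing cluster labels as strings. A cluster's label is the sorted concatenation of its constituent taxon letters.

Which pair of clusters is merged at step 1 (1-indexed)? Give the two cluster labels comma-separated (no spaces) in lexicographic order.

iteration 1: select C,J (d=10, Q=-77); attach at lengths (43/4, -3/4); label the merged cluster CJ
  updated: d(CJ,K)=29/2, d(CJ,Q)=14
iteration 2: select CJ,K (d=29/2, Q=-61/2); attach at lengths (53/4, 5/4); label the merged cluster CJK
  updated: d(CJK,Q)=3/4
iteration 3: select CJK,Q (d=3/4); attach at lengths (3/8, 3/8); label the merged cluster CJKQ
final tree: (((C:43/4,J:-3/4):53/4,K:5/4):3/8,Q:3/8)
total length: 101/4

C,J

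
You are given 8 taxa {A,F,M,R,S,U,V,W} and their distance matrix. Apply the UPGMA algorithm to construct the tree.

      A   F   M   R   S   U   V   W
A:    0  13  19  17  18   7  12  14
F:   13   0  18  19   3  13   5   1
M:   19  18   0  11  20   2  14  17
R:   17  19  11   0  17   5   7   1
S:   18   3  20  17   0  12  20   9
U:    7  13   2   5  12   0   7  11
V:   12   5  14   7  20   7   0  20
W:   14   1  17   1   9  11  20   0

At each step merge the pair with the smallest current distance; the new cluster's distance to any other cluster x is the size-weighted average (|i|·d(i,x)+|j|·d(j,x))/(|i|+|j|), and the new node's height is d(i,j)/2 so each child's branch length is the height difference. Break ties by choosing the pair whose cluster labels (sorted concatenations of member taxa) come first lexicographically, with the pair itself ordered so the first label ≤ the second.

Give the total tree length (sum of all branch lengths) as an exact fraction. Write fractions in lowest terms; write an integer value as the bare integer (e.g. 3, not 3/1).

step 1: merge (F,W) at d=1; branch lengths F→1/2, W→1/2; new cluster FW
  updated: d(A,FW)=27/2, d(FW,M)=35/2, d(FW,R)=10, d(FW,S)=6, d(FW,U)=12, d(FW,V)=25/2
step 2: merge (M,U) at d=2; branch lengths M→1, U→1; new cluster MU
  updated: d(A,MU)=13, d(FW,MU)=59/4, d(MU,R)=8, d(MU,S)=16, d(MU,V)=21/2
step 3: merge (FW,S) at d=6; branch lengths FW→5/2, S→3; new cluster FSW
  updated: d(A,FSW)=15, d(FSW,MU)=91/6, d(FSW,R)=37/3, d(FSW,V)=15
step 4: merge (R,V) at d=7; branch lengths R→7/2, V→7/2; new cluster RV
  updated: d(A,RV)=29/2, d(FSW,RV)=41/3, d(MU,RV)=37/4
step 5: merge (MU,RV) at d=37/4; branch lengths MU→29/8, RV→9/8; new cluster MRUV
  updated: d(A,MRUV)=55/4, d(FSW,MRUV)=173/12
step 6: merge (A,MRUV) at d=55/4; branch lengths A→55/8, MRUV→9/4; new cluster AMRUV
  updated: d(AMRUV,FSW)=218/15
step 7: merge (AMRUV,FSW) at d=218/15; branch lengths AMRUV→47/120, FSW→64/15; new cluster AFMRSUVW
final tree: ((A:55/8,((M:1,U:1):29/8,(R:7/2,V:7/2):9/8):9/4):47/120,((F:1/2,W:1/2):5/2,S:3):64/15)
total length: 1021/30

1021/30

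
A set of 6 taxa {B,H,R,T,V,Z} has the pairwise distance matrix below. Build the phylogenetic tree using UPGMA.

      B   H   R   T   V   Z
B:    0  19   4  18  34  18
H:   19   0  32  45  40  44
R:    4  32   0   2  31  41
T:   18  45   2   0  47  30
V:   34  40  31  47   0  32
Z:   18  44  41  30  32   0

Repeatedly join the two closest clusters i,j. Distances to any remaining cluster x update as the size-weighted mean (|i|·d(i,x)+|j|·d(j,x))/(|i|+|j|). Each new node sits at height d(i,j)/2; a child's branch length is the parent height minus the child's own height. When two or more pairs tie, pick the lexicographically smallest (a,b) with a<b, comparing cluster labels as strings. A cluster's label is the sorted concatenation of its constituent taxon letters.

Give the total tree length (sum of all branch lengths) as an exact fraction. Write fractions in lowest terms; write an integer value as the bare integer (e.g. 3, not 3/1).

1. join R+T (d=2) ⇒ RT; edges |R|=1, |T|=1
  updated: d(B,RT)=11, d(H,RT)=77/2, d(RT,V)=39, d(RT,Z)=71/2
2. join B+RT (d=11) ⇒ BRT; edges |B|=11/2, |RT|=9/2
  updated: d(BRT,H)=32, d(BRT,V)=112/3, d(BRT,Z)=89/3
3. join BRT+Z (d=89/3) ⇒ BRTZ; edges |BRT|=28/3, |Z|=89/6
  updated: d(BRTZ,H)=35, d(BRTZ,V)=36
4. join BRTZ+H (d=35) ⇒ BHRTZ; edges |BRTZ|=8/3, |H|=35/2
  updated: d(BHRTZ,V)=184/5
5. join BHRTZ+V (d=184/5) ⇒ BHRTVZ; edges |BHRTZ|=9/10, |V|=92/5
final tree: ((((B:11/2,(R:1,T:1):9/2):28/3,Z:89/6):8/3,H:35/2):9/10,V:92/5)
total length: 2269/30

2269/30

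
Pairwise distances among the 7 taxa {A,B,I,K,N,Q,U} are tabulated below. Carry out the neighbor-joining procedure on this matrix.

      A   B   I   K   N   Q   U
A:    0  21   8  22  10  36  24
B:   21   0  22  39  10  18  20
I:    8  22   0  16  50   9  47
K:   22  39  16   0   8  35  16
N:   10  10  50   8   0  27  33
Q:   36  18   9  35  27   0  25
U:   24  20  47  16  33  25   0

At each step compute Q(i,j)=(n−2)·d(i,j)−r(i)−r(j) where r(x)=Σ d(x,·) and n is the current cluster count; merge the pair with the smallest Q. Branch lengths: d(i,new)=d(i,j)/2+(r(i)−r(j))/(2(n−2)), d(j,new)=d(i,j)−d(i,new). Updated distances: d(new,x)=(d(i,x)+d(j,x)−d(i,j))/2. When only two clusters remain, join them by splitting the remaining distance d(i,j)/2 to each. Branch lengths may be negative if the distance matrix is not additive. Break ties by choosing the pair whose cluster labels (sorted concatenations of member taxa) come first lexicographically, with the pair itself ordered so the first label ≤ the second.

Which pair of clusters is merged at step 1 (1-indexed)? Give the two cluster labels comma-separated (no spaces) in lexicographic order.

step 1: merge (I,Q) at d=9, Q=-257; branch lengths I→47/10, Q→43/10; new cluster IQ
  updated: d(A,IQ)=35/2, d(B,IQ)=31/2, d(IQ,K)=21, d(IQ,N)=34, d(IQ,U)=63/2
step 2: merge (K,N) at d=8, Q=-169; branch lengths K→43/8, N→21/8; new cluster KN
  updated: d(A,KN)=12, d(B,KN)=41/2, d(IQ,KN)=47/2, d(KN,U)=41/2
step 3: merge (B,IQ) at d=31/2, Q=-237/2; branch lengths B→71/12, IQ→115/12; new cluster BIQ
  updated: d(A,BIQ)=23/2, d(BIQ,KN)=57/4, d(BIQ,U)=18
step 4: merge (A,KN) at d=12, Q=-281/4; branch lengths A→99/16, KN→93/16; new cluster AKN
  updated: d(AKN,BIQ)=55/8, d(AKN,U)=65/4
step 5: merge (AKN,BIQ) at d=55/8, Q=-329/8; branch lengths AKN→41/16, BIQ→69/16; new cluster ABIKNQ
  updated: d(ABIKNQ,U)=219/16
step 6: merge (ABIKNQ,U) at d=219/16; branch lengths ABIKNQ→219/32, U→219/32; new cluster ABIKNQU
final tree: (((A:99/16,(K:43/8,N:21/8):93/16):41/16,(B:71/12,(I:47/10,Q:43/10):115/12):69/16):219/32,U:219/32)
total length: 1041/16

I,Q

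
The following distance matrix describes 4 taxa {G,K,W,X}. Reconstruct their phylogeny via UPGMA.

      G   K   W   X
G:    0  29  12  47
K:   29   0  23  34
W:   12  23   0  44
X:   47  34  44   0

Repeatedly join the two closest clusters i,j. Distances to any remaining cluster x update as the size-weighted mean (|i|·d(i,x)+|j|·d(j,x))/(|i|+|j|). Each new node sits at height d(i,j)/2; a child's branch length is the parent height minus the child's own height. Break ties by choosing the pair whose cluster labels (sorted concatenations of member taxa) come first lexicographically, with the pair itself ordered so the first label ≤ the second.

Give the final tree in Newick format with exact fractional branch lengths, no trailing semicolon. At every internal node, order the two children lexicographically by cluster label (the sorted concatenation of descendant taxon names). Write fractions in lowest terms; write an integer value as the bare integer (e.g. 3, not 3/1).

iteration 1: select G,W (d=12); attach at lengths (6, 6); label the merged cluster GW
  updated: d(GW,K)=26, d(GW,X)=91/2
iteration 2: select GW,K (d=26); attach at lengths (7, 13); label the merged cluster GKW
  updated: d(GKW,X)=125/3
iteration 3: select GKW,X (d=125/3); attach at lengths (47/6, 125/6); label the merged cluster GKWX
final tree: (((G:6,W:6):7,K:13):47/6,X:125/6)
total length: 182/3

(((G:6,W:6):7,K:13):47/6,X:125/6)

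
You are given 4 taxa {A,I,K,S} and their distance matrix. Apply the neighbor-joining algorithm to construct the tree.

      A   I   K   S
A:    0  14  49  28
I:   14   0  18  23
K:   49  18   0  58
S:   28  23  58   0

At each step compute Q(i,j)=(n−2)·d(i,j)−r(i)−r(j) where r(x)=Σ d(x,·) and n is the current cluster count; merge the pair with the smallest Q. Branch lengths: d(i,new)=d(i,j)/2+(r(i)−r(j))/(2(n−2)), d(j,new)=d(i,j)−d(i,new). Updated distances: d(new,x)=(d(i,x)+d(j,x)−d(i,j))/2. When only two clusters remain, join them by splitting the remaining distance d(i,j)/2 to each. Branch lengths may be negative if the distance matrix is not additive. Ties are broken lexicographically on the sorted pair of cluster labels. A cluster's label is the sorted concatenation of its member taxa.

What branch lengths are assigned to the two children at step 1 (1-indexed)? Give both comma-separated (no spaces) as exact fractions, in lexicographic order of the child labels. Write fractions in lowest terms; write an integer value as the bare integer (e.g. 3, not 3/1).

1. join A+S (d=28, Q=-144) ⇒ AS; edges |A|=19/2, |S|=37/2
  updated: d(AS,I)=9/2, d(AS,K)=79/2
2. join AS+I (d=9/2, Q=-62) ⇒ AIS; edges |AS|=13, |I|=-17/2
  updated: d(AIS,K)=53/2
3. join AIS+K (d=53/2) ⇒ AIKS; edges |AIS|=53/4, |K|=53/4
final tree: (((A:19/2,S:37/2):13,I:-17/2):53/4,K:53/4)
total length: 59

19/2,37/2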